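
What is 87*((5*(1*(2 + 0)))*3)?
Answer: 2610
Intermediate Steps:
87*((5*(1*(2 + 0)))*3) = 87*((5*(1*2))*3) = 87*((5*2)*3) = 87*(10*3) = 87*30 = 2610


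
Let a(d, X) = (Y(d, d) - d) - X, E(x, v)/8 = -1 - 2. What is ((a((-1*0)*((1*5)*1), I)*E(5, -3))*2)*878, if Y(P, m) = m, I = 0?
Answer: 0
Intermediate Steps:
E(x, v) = -24 (E(x, v) = 8*(-1 - 2) = 8*(-3) = -24)
a(d, X) = -X (a(d, X) = (d - d) - X = 0 - X = -X)
((a((-1*0)*((1*5)*1), I)*E(5, -3))*2)*878 = ((-1*0*(-24))*2)*878 = ((0*(-24))*2)*878 = (0*2)*878 = 0*878 = 0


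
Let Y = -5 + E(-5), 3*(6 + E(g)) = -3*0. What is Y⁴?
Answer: 14641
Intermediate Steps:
E(g) = -6 (E(g) = -6 + (-3*0)/3 = -6 + (⅓)*0 = -6 + 0 = -6)
Y = -11 (Y = -5 - 6 = -11)
Y⁴ = (-11)⁴ = 14641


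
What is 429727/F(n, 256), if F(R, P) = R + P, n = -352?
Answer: -429727/96 ≈ -4476.3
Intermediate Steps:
F(R, P) = P + R
429727/F(n, 256) = 429727/(256 - 352) = 429727/(-96) = 429727*(-1/96) = -429727/96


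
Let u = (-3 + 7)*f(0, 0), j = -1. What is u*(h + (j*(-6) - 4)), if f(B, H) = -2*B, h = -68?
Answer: 0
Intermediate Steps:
u = 0 (u = (-3 + 7)*(-2*0) = 4*0 = 0)
u*(h + (j*(-6) - 4)) = 0*(-68 + (-1*(-6) - 4)) = 0*(-68 + (6 - 4)) = 0*(-68 + 2) = 0*(-66) = 0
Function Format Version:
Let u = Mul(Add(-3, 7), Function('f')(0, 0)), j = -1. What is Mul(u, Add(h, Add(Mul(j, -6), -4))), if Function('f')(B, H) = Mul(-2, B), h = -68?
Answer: 0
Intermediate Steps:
u = 0 (u = Mul(Add(-3, 7), Mul(-2, 0)) = Mul(4, 0) = 0)
Mul(u, Add(h, Add(Mul(j, -6), -4))) = Mul(0, Add(-68, Add(Mul(-1, -6), -4))) = Mul(0, Add(-68, Add(6, -4))) = Mul(0, Add(-68, 2)) = Mul(0, -66) = 0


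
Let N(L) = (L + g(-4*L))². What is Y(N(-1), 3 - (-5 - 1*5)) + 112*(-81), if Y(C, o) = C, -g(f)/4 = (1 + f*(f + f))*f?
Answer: 270769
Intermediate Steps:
g(f) = -4*f*(1 + 2*f²) (g(f) = -4*(1 + f*(f + f))*f = -4*(1 + f*(2*f))*f = -4*(1 + 2*f²)*f = -4*f*(1 + 2*f²))
N(L) = (17*L + 512*L³)² (N(L) = (L + (-8*(-64*L³) - (-16)*L))² = (L + (-(-512)*L³ + 16*L))² = (L + (512*L³ + 16*L))² = (L + (16*L + 512*L³))² = (17*L + 512*L³)²)
Y(N(-1), 3 - (-5 - 1*5)) + 112*(-81) = (-1)²*(17 + 512*(-1)²)² + 112*(-81) = 1*(17 + 512*1)² - 9072 = 1*(17 + 512)² - 9072 = 1*529² - 9072 = 1*279841 - 9072 = 279841 - 9072 = 270769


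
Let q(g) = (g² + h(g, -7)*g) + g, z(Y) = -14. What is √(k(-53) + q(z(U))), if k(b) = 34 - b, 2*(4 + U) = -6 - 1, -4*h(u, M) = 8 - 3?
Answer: √1146/2 ≈ 16.926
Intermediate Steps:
h(u, M) = -5/4 (h(u, M) = -(8 - 3)/4 = -¼*5 = -5/4)
U = -15/2 (U = -4 + (-6 - 1)/2 = -4 + (½)*(-7) = -4 - 7/2 = -15/2 ≈ -7.5000)
q(g) = g² - g/4 (q(g) = (g² - 5*g/4) + g = g² - g/4)
√(k(-53) + q(z(U))) = √((34 - 1*(-53)) - 14*(-¼ - 14)) = √((34 + 53) - 14*(-57/4)) = √(87 + 399/2) = √(573/2) = √1146/2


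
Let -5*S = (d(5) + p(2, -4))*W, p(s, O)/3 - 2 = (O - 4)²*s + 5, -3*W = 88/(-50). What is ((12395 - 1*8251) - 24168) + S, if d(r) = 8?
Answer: -7527172/375 ≈ -20072.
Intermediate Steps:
W = 44/75 (W = -88/(3*(-50)) = -88*(-1)/(3*50) = -⅓*(-44/25) = 44/75 ≈ 0.58667)
p(s, O) = 21 + 3*s*(-4 + O)² (p(s, O) = 6 + 3*((O - 4)²*s + 5) = 6 + 3*((-4 + O)²*s + 5) = 6 + 3*(s*(-4 + O)² + 5) = 6 + 3*(5 + s*(-4 + O)²) = 6 + (15 + 3*s*(-4 + O)²) = 21 + 3*s*(-4 + O)²)
S = -18172/375 (S = -(8 + (21 + 3*2*(-4 - 4)²))*44/(5*75) = -(8 + (21 + 3*2*(-8)²))*44/(5*75) = -(8 + (21 + 3*2*64))*44/(5*75) = -(8 + (21 + 384))*44/(5*75) = -(8 + 405)*44/(5*75) = -413*44/(5*75) = -⅕*18172/75 = -18172/375 ≈ -48.459)
((12395 - 1*8251) - 24168) + S = ((12395 - 1*8251) - 24168) - 18172/375 = ((12395 - 8251) - 24168) - 18172/375 = (4144 - 24168) - 18172/375 = -20024 - 18172/375 = -7527172/375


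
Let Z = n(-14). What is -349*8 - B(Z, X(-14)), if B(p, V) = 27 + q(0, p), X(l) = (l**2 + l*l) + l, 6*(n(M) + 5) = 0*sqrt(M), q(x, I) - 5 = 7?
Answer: -2831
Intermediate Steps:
q(x, I) = 12 (q(x, I) = 5 + 7 = 12)
n(M) = -5 (n(M) = -5 + (0*sqrt(M))/6 = -5 + (1/6)*0 = -5 + 0 = -5)
X(l) = l + 2*l**2 (X(l) = (l**2 + l**2) + l = 2*l**2 + l = l + 2*l**2)
Z = -5
B(p, V) = 39 (B(p, V) = 27 + 12 = 39)
-349*8 - B(Z, X(-14)) = -349*8 - 1*39 = -2792 - 39 = -2831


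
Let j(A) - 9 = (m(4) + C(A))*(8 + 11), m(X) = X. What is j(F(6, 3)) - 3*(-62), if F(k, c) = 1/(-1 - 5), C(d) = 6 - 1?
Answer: 366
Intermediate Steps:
C(d) = 5
F(k, c) = -1/6 (F(k, c) = 1/(-6) = -1/6)
j(A) = 180 (j(A) = 9 + (4 + 5)*(8 + 11) = 9 + 9*19 = 9 + 171 = 180)
j(F(6, 3)) - 3*(-62) = 180 - 3*(-62) = 180 - 1*(-186) = 180 + 186 = 366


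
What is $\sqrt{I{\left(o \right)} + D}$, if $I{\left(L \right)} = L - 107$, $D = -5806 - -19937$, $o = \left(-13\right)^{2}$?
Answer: $3 \sqrt{1577} \approx 119.13$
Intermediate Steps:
$o = 169$
$D = 14131$ ($D = -5806 + 19937 = 14131$)
$I{\left(L \right)} = -107 + L$ ($I{\left(L \right)} = L - 107 = -107 + L$)
$\sqrt{I{\left(o \right)} + D} = \sqrt{\left(-107 + 169\right) + 14131} = \sqrt{62 + 14131} = \sqrt{14193} = 3 \sqrt{1577}$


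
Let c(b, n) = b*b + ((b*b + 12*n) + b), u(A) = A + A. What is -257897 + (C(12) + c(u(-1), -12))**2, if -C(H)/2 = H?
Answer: -231653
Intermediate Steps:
u(A) = 2*A
C(H) = -2*H
c(b, n) = b + 2*b**2 + 12*n (c(b, n) = b**2 + ((b**2 + 12*n) + b) = b**2 + (b + b**2 + 12*n) = b + 2*b**2 + 12*n)
-257897 + (C(12) + c(u(-1), -12))**2 = -257897 + (-2*12 + (2*(-1) + 2*(2*(-1))**2 + 12*(-12)))**2 = -257897 + (-24 + (-2 + 2*(-2)**2 - 144))**2 = -257897 + (-24 + (-2 + 2*4 - 144))**2 = -257897 + (-24 + (-2 + 8 - 144))**2 = -257897 + (-24 - 138)**2 = -257897 + (-162)**2 = -257897 + 26244 = -231653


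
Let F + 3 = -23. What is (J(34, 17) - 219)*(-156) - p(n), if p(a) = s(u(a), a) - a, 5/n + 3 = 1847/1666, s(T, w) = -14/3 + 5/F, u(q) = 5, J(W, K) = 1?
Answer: 8358962713/245778 ≈ 34010.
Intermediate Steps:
F = -26 (F = -3 - 23 = -26)
s(T, w) = -379/78 (s(T, w) = -14/3 + 5/(-26) = -14*⅓ + 5*(-1/26) = -14/3 - 5/26 = -379/78)
n = -8330/3151 (n = 5/(-3 + 1847/1666) = 5/(-3151/1666) = 5*(-1666/3151) = -8330/3151 ≈ -2.6436)
p(a) = -379/78 - a
(J(34, 17) - 219)*(-156) - p(n) = (1 - 219)*(-156) - (-379/78 - 1*(-8330/3151)) = -218*(-156) - (-379/78 + 8330/3151) = 34008 - 1*(-544489/245778) = 34008 + 544489/245778 = 8358962713/245778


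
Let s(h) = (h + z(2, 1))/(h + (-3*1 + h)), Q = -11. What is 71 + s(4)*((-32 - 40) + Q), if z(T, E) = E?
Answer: -12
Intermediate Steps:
s(h) = (1 + h)/(-3 + 2*h) (s(h) = (h + 1)/(h + (-3*1 + h)) = (1 + h)/(h + (-3 + h)) = (1 + h)/(-3 + 2*h))
71 + s(4)*((-32 - 40) + Q) = 71 + ((1 + 4)/(-3 + 2*4))*((-32 - 40) - 11) = 71 + (5/(-3 + 8))*(-72 - 11) = 71 + (5/5)*(-83) = 71 + ((1/5)*5)*(-83) = 71 + 1*(-83) = 71 - 83 = -12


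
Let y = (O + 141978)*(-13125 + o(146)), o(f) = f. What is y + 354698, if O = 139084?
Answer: -3647549000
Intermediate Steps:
y = -3647903698 (y = (139084 + 141978)*(-13125 + 146) = 281062*(-12979) = -3647903698)
y + 354698 = -3647903698 + 354698 = -3647549000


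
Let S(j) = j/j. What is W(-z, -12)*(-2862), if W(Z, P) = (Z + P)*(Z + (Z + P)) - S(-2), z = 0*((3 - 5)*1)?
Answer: -409266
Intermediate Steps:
z = 0 (z = 0*(-2*1) = 0*(-2) = 0)
S(j) = 1
W(Z, P) = -1 + (P + Z)*(P + 2*Z) (W(Z, P) = (Z + P)*(Z + (Z + P)) - 1*1 = (P + Z)*(Z + (P + Z)) - 1 = (P + Z)*(P + 2*Z) - 1 = -1 + (P + Z)*(P + 2*Z))
W(-z, -12)*(-2862) = (-1 + (-12)² + 2*(-1*0)² + 3*(-12)*(-1*0))*(-2862) = (-1 + 144 + 2*0² + 3*(-12)*0)*(-2862) = (-1 + 144 + 2*0 + 0)*(-2862) = (-1 + 144 + 0 + 0)*(-2862) = 143*(-2862) = -409266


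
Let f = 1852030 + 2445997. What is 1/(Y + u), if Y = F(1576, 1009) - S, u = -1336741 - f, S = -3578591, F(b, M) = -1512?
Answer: -1/2057689 ≈ -4.8598e-7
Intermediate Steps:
f = 4298027
u = -5634768 (u = -1336741 - 1*4298027 = -1336741 - 4298027 = -5634768)
Y = 3577079 (Y = -1512 - 1*(-3578591) = -1512 + 3578591 = 3577079)
1/(Y + u) = 1/(3577079 - 5634768) = 1/(-2057689) = -1/2057689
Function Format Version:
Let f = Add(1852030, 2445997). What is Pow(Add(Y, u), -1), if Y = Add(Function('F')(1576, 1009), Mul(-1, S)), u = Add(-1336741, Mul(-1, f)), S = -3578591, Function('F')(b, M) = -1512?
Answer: Rational(-1, 2057689) ≈ -4.8598e-7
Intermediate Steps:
f = 4298027
u = -5634768 (u = Add(-1336741, Mul(-1, 4298027)) = Add(-1336741, -4298027) = -5634768)
Y = 3577079 (Y = Add(-1512, Mul(-1, -3578591)) = Add(-1512, 3578591) = 3577079)
Pow(Add(Y, u), -1) = Pow(Add(3577079, -5634768), -1) = Pow(-2057689, -1) = Rational(-1, 2057689)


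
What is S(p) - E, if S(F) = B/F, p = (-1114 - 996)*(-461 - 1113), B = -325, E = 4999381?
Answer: -3320728842933/664228 ≈ -4.9994e+6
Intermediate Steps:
p = 3321140 (p = -2110*(-1574) = 3321140)
S(F) = -325/F
S(p) - E = -325/3321140 - 1*4999381 = -325*1/3321140 - 4999381 = -65/664228 - 4999381 = -3320728842933/664228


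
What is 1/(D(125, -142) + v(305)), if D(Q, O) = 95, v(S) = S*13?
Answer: 1/4060 ≈ 0.00024631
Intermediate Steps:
v(S) = 13*S
1/(D(125, -142) + v(305)) = 1/(95 + 13*305) = 1/(95 + 3965) = 1/4060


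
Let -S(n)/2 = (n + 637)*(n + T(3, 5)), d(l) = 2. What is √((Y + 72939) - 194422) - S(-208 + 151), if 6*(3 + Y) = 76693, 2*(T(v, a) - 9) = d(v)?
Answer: -54520 + I*√3913338/6 ≈ -54520.0 + 329.7*I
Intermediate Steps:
T(v, a) = 10 (T(v, a) = 9 + (½)*2 = 9 + 1 = 10)
Y = 76675/6 (Y = -3 + (⅙)*76693 = -3 + 76693/6 = 76675/6 ≈ 12779.)
S(n) = -2*(10 + n)*(637 + n) (S(n) = -2*(n + 637)*(n + 10) = -2*(637 + n)*(10 + n) = -2*(10 + n)*(637 + n))
√((Y + 72939) - 194422) - S(-208 + 151) = √((76675/6 + 72939) - 194422) - (-12740 - 1294*(-208 + 151) - 2*(-208 + 151)²) = √(514309/6 - 194422) - (-12740 - 1294*(-57) - 2*(-57)²) = √(-652223/6) - (-12740 + 73758 - 2*3249) = I*√3913338/6 - (-12740 + 73758 - 6498) = I*√3913338/6 - 1*54520 = I*√3913338/6 - 54520 = -54520 + I*√3913338/6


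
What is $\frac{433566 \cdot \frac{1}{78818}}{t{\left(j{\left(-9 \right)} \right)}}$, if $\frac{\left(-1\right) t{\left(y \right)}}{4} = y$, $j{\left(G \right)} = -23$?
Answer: $\frac{216783}{3625628} \approx 0.059792$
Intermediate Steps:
$t{\left(y \right)} = - 4 y$
$\frac{433566 \cdot \frac{1}{78818}}{t{\left(j{\left(-9 \right)} \right)}} = \frac{433566 \cdot \frac{1}{78818}}{\left(-4\right) \left(-23\right)} = \frac{433566 \cdot \frac{1}{78818}}{92} = \frac{216783}{39409} \cdot \frac{1}{92} = \frac{216783}{3625628}$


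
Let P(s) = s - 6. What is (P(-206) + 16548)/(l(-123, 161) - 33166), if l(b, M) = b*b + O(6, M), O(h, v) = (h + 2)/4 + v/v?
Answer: -8168/9017 ≈ -0.90584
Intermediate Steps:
O(h, v) = 3/2 + h/4 (O(h, v) = (2 + h)*(¼) + 1 = (½ + h/4) + 1 = 3/2 + h/4)
l(b, M) = 3 + b² (l(b, M) = b*b + (3/2 + (¼)*6) = b² + (3/2 + 3/2) = b² + 3 = 3 + b²)
P(s) = -6 + s
(P(-206) + 16548)/(l(-123, 161) - 33166) = ((-6 - 206) + 16548)/((3 + (-123)²) - 33166) = (-212 + 16548)/((3 + 15129) - 33166) = 16336/(15132 - 33166) = 16336/(-18034) = 16336*(-1/18034) = -8168/9017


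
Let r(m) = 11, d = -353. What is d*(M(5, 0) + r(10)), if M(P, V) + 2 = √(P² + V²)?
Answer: -4942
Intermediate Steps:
M(P, V) = -2 + √(P² + V²)
d*(M(5, 0) + r(10)) = -353*((-2 + √(5² + 0²)) + 11) = -353*((-2 + √(25 + 0)) + 11) = -353*((-2 + √25) + 11) = -353*((-2 + 5) + 11) = -353*(3 + 11) = -353*14 = -4942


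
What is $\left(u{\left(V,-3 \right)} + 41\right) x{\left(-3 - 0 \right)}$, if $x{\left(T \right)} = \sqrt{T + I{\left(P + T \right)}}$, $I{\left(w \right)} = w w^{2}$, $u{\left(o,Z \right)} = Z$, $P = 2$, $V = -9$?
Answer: $76 i \approx 76.0 i$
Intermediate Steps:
$I{\left(w \right)} = w^{3}$
$x{\left(T \right)} = \sqrt{T + \left(2 + T\right)^{3}}$
$\left(u{\left(V,-3 \right)} + 41\right) x{\left(-3 - 0 \right)} = \left(-3 + 41\right) \sqrt{\left(-3 - 0\right) + \left(2 - 3\right)^{3}} = 38 \sqrt{\left(-3 + 0\right) + \left(2 + \left(-3 + 0\right)\right)^{3}} = 38 \sqrt{-3 + \left(2 - 3\right)^{3}} = 38 \sqrt{-3 + \left(-1\right)^{3}} = 38 \sqrt{-3 - 1} = 38 \sqrt{-4} = 38 \cdot 2 i = 76 i$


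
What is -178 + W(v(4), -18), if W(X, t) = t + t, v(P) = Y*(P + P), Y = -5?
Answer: -214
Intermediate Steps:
v(P) = -10*P (v(P) = -5*(P + P) = -10*P)
W(X, t) = 2*t
-178 + W(v(4), -18) = -178 + 2*(-18) = -178 - 36 = -214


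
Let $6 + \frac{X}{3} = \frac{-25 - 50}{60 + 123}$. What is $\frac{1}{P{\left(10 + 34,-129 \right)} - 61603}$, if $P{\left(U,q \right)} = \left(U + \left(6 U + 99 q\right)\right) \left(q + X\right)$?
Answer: $\frac{61}{108932663} \approx 5.5998 \cdot 10^{-7}$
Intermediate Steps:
$X = - \frac{1173}{61}$ ($X = -18 + 3 \frac{-25 - 50}{60 + 123} = -18 + 3 \left(- \frac{75}{183}\right) = -18 + 3 \left(\left(-75\right) \frac{1}{183}\right) = -18 + 3 \left(- \frac{25}{61}\right) = -18 - \frac{75}{61} = - \frac{1173}{61} \approx -19.229$)
$P{\left(U,q \right)} = \left(- \frac{1173}{61} + q\right) \left(7 U + 99 q\right)$ ($P{\left(U,q \right)} = \left(U + \left(6 U + 99 q\right)\right) \left(q - \frac{1173}{61}\right) = \left(7 U + 99 q\right) \left(- \frac{1173}{61} + q\right) = \left(- \frac{1173}{61} + q\right) \left(7 U + 99 q\right)$)
$\frac{1}{P{\left(10 + 34,-129 \right)} - 61603} = \frac{1}{\left(99 \left(-129\right)^{2} - - \frac{14980383}{61} - \frac{8211 \left(10 + 34\right)}{61} + 7 \left(10 + 34\right) \left(-129\right)\right) - 61603} = \frac{1}{\left(99 \cdot 16641 + \frac{14980383}{61} - \frac{361284}{61} + 7 \cdot 44 \left(-129\right)\right) - 61603} = \frac{1}{\left(1647459 + \frac{14980383}{61} - \frac{361284}{61} - 39732\right) - 61603} = \frac{1}{\frac{112690446}{61} - 61603} = \frac{1}{\frac{108932663}{61}} = \frac{61}{108932663}$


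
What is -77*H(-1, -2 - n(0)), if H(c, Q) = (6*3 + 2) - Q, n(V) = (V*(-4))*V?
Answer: -1694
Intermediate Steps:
n(V) = -4*V**2 (n(V) = (-4*V)*V = -4*V**2)
H(c, Q) = 20 - Q (H(c, Q) = (18 + 2) - Q = 20 - Q)
-77*H(-1, -2 - n(0)) = -77*(20 - (-2 - (-4)*0**2)) = -77*(20 - (-2 - (-4)*0)) = -77*(20 - (-2 - 1*0)) = -77*(20 - (-2 + 0)) = -77*(20 - 1*(-2)) = -77*(20 + 2) = -77*22 = -1694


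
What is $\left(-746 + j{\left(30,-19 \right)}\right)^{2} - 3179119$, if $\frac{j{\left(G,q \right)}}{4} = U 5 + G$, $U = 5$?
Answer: $-2902443$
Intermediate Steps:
$j{\left(G,q \right)} = 100 + 4 G$ ($j{\left(G,q \right)} = 4 \left(5 \cdot 5 + G\right) = 4 \left(25 + G\right) = 100 + 4 G$)
$\left(-746 + j{\left(30,-19 \right)}\right)^{2} - 3179119 = \left(-746 + \left(100 + 4 \cdot 30\right)\right)^{2} - 3179119 = \left(-746 + \left(100 + 120\right)\right)^{2} - 3179119 = \left(-746 + 220\right)^{2} - 3179119 = \left(-526\right)^{2} - 3179119 = 276676 - 3179119 = -2902443$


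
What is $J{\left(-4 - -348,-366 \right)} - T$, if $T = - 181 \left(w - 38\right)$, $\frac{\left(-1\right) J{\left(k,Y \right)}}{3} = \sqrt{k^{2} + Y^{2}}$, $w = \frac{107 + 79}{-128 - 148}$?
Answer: $- \frac{321999}{46} - 6 \sqrt{63073} \approx -8506.8$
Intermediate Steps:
$w = - \frac{31}{46}$ ($w = \frac{186}{-276} = 186 \left(- \frac{1}{276}\right) = - \frac{31}{46} \approx -0.67391$)
$J{\left(k,Y \right)} = - 3 \sqrt{Y^{2} + k^{2}}$ ($J{\left(k,Y \right)} = - 3 \sqrt{k^{2} + Y^{2}} = - 3 \sqrt{Y^{2} + k^{2}}$)
$T = \frac{321999}{46}$ ($T = - 181 \left(- \frac{31}{46} - 38\right) = \left(-181\right) \left(- \frac{1779}{46}\right) = \frac{321999}{46} \approx 7000.0$)
$J{\left(-4 - -348,-366 \right)} - T = - 3 \sqrt{\left(-366\right)^{2} + \left(-4 - -348\right)^{2}} - \frac{321999}{46} = - 3 \sqrt{133956 + \left(-4 + 348\right)^{2}} - \frac{321999}{46} = - 3 \sqrt{133956 + 344^{2}} - \frac{321999}{46} = - 3 \sqrt{133956 + 118336} - \frac{321999}{46} = - 3 \sqrt{252292} - \frac{321999}{46} = - 3 \cdot 2 \sqrt{63073} - \frac{321999}{46} = - 6 \sqrt{63073} - \frac{321999}{46} = - \frac{321999}{46} - 6 \sqrt{63073}$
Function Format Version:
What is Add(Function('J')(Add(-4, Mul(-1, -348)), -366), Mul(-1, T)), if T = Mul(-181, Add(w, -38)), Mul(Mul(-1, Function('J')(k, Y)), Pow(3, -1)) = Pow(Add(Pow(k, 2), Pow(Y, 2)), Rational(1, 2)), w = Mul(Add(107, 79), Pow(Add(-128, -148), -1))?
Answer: Add(Rational(-321999, 46), Mul(-6, Pow(63073, Rational(1, 2)))) ≈ -8506.8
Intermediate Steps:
w = Rational(-31, 46) (w = Mul(186, Pow(-276, -1)) = Mul(186, Rational(-1, 276)) = Rational(-31, 46) ≈ -0.67391)
Function('J')(k, Y) = Mul(-3, Pow(Add(Pow(Y, 2), Pow(k, 2)), Rational(1, 2))) (Function('J')(k, Y) = Mul(-3, Pow(Add(Pow(k, 2), Pow(Y, 2)), Rational(1, 2))) = Mul(-3, Pow(Add(Pow(Y, 2), Pow(k, 2)), Rational(1, 2))))
T = Rational(321999, 46) (T = Mul(-181, Add(Rational(-31, 46), -38)) = Mul(-181, Rational(-1779, 46)) = Rational(321999, 46) ≈ 7000.0)
Add(Function('J')(Add(-4, Mul(-1, -348)), -366), Mul(-1, T)) = Add(Mul(-3, Pow(Add(Pow(-366, 2), Pow(Add(-4, Mul(-1, -348)), 2)), Rational(1, 2))), Mul(-1, Rational(321999, 46))) = Add(Mul(-3, Pow(Add(133956, Pow(Add(-4, 348), 2)), Rational(1, 2))), Rational(-321999, 46)) = Add(Mul(-3, Pow(Add(133956, Pow(344, 2)), Rational(1, 2))), Rational(-321999, 46)) = Add(Mul(-3, Pow(Add(133956, 118336), Rational(1, 2))), Rational(-321999, 46)) = Add(Mul(-3, Pow(252292, Rational(1, 2))), Rational(-321999, 46)) = Add(Mul(-3, Mul(2, Pow(63073, Rational(1, 2)))), Rational(-321999, 46)) = Add(Mul(-6, Pow(63073, Rational(1, 2))), Rational(-321999, 46)) = Add(Rational(-321999, 46), Mul(-6, Pow(63073, Rational(1, 2))))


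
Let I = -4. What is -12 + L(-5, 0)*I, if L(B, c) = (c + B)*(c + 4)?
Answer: 68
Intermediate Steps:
L(B, c) = (4 + c)*(B + c) (L(B, c) = (B + c)*(4 + c) = (4 + c)*(B + c))
-12 + L(-5, 0)*I = -12 + (0² + 4*(-5) + 4*0 - 5*0)*(-4) = -12 + (0 - 20 + 0 + 0)*(-4) = -12 - 20*(-4) = -12 + 80 = 68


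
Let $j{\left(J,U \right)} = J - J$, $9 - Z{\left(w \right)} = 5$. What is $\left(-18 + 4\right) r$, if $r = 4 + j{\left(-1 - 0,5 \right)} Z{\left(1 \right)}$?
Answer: $-56$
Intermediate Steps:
$Z{\left(w \right)} = 4$ ($Z{\left(w \right)} = 9 - 5 = 4$)
$j{\left(J,U \right)} = 0$
$r = 4$ ($r = 4 + 0 \cdot 4 = 4 + 0 = 4$)
$\left(-18 + 4\right) r = \left(-18 + 4\right) 4 = \left(-14\right) 4 = -56$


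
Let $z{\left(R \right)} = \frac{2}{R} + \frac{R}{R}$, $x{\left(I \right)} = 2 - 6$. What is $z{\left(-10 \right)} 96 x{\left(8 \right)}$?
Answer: $- \frac{1536}{5} \approx -307.2$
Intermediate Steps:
$x{\left(I \right)} = -4$ ($x{\left(I \right)} = 2 - 6 = -4$)
$z{\left(R \right)} = 1 + \frac{2}{R}$ ($z{\left(R \right)} = \frac{2}{R} + 1 = 1 + \frac{2}{R}$)
$z{\left(-10 \right)} 96 x{\left(8 \right)} = \frac{2 - 10}{-10} \cdot 96 \left(-4\right) = \left(- \frac{1}{10}\right) \left(-8\right) 96 \left(-4\right) = \frac{4}{5} \cdot 96 \left(-4\right) = \frac{384}{5} \left(-4\right) = - \frac{1536}{5}$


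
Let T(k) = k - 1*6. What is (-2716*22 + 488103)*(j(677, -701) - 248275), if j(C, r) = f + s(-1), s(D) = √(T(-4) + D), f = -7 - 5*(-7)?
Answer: -106336850697 + 428351*I*√11 ≈ -1.0634e+11 + 1.4207e+6*I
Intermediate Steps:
T(k) = -6 + k (T(k) = k - 6 = -6 + k)
f = 28 (f = -7 + 35 = 28)
s(D) = √(-10 + D) (s(D) = √((-6 - 4) + D) = √(-10 + D))
j(C, r) = 28 + I*√11 (j(C, r) = 28 + √(-10 - 1) = 28 + √(-11) = 28 + I*√11)
(-2716*22 + 488103)*(j(677, -701) - 248275) = (-2716*22 + 488103)*((28 + I*√11) - 248275) = (-59752 + 488103)*(-248247 + I*√11) = 428351*(-248247 + I*√11) = -106336850697 + 428351*I*√11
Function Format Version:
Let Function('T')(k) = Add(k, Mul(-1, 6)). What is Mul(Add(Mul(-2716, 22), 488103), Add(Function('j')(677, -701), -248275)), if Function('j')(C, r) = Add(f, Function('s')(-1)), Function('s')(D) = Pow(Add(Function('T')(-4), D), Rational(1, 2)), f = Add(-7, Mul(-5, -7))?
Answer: Add(-106336850697, Mul(428351, I, Pow(11, Rational(1, 2)))) ≈ Add(-1.0634e+11, Mul(1.4207e+6, I))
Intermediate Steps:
Function('T')(k) = Add(-6, k) (Function('T')(k) = Add(k, -6) = Add(-6, k))
f = 28 (f = Add(-7, 35) = 28)
Function('s')(D) = Pow(Add(-10, D), Rational(1, 2)) (Function('s')(D) = Pow(Add(Add(-6, -4), D), Rational(1, 2)) = Pow(Add(-10, D), Rational(1, 2)))
Function('j')(C, r) = Add(28, Mul(I, Pow(11, Rational(1, 2)))) (Function('j')(C, r) = Add(28, Pow(Add(-10, -1), Rational(1, 2))) = Add(28, Pow(-11, Rational(1, 2))) = Add(28, Mul(I, Pow(11, Rational(1, 2)))))
Mul(Add(Mul(-2716, 22), 488103), Add(Function('j')(677, -701), -248275)) = Mul(Add(Mul(-2716, 22), 488103), Add(Add(28, Mul(I, Pow(11, Rational(1, 2)))), -248275)) = Mul(Add(-59752, 488103), Add(-248247, Mul(I, Pow(11, Rational(1, 2))))) = Mul(428351, Add(-248247, Mul(I, Pow(11, Rational(1, 2))))) = Add(-106336850697, Mul(428351, I, Pow(11, Rational(1, 2))))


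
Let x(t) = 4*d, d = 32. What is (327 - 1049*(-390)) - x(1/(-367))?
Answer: 409309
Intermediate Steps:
x(t) = 128 (x(t) = 4*32 = 128)
(327 - 1049*(-390)) - x(1/(-367)) = (327 - 1049*(-390)) - 1*128 = (327 + 409110) - 128 = 409437 - 128 = 409309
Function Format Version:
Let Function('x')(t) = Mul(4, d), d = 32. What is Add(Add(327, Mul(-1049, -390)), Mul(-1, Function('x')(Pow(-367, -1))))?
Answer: 409309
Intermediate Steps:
Function('x')(t) = 128 (Function('x')(t) = Mul(4, 32) = 128)
Add(Add(327, Mul(-1049, -390)), Mul(-1, Function('x')(Pow(-367, -1)))) = Add(Add(327, Mul(-1049, -390)), Mul(-1, 128)) = Add(Add(327, 409110), -128) = Add(409437, -128) = 409309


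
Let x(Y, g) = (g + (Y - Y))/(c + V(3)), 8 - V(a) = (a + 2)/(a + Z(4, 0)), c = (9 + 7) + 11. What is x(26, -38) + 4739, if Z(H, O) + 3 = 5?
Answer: 80544/17 ≈ 4737.9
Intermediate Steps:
c = 27 (c = 16 + 11 = 27)
Z(H, O) = 2 (Z(H, O) = -3 + 5 = 2)
V(a) = 7 (V(a) = 8 - (a + 2)/(a + 2) = 8 - (2 + a)/(2 + a) = 8 - 1*1 = 8 - 1 = 7)
x(Y, g) = g/34 (x(Y, g) = (g + (Y - Y))/(27 + 7) = (g + 0)/34 = g*(1/34) = g/34)
x(26, -38) + 4739 = (1/34)*(-38) + 4739 = -19/17 + 4739 = 80544/17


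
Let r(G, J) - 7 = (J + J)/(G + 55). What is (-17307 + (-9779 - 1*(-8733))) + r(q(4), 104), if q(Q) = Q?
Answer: -1082206/59 ≈ -18342.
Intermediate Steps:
r(G, J) = 7 + 2*J/(55 + G) (r(G, J) = 7 + (J + J)/(G + 55) = 7 + (2*J)/(55 + G) = 7 + 2*J/(55 + G))
(-17307 + (-9779 - 1*(-8733))) + r(q(4), 104) = (-17307 + (-9779 - 1*(-8733))) + (385 + 2*104 + 7*4)/(55 + 4) = (-17307 + (-9779 + 8733)) + (385 + 208 + 28)/59 = (-17307 - 1046) + (1/59)*621 = -18353 + 621/59 = -1082206/59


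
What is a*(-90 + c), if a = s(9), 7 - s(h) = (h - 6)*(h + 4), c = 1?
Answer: 2848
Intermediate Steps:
s(h) = 7 - (-6 + h)*(4 + h) (s(h) = 7 - (h - 6)*(h + 4) = 7 - (-6 + h)*(4 + h))
a = -32 (a = 31 - 1*9² + 2*9 = 31 - 1*81 + 18 = 31 - 81 + 18 = -32)
a*(-90 + c) = -32*(-90 + 1) = -32*(-89) = 2848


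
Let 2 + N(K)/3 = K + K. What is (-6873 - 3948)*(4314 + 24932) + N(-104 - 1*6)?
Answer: -316471632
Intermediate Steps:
N(K) = -6 + 6*K (N(K) = -6 + 3*(K + K) = -6 + 3*(2*K) = -6 + 6*K)
(-6873 - 3948)*(4314 + 24932) + N(-104 - 1*6) = (-6873 - 3948)*(4314 + 24932) + (-6 + 6*(-104 - 1*6)) = -10821*29246 + (-6 + 6*(-104 - 6)) = -316470966 + (-6 + 6*(-110)) = -316470966 + (-6 - 660) = -316470966 - 666 = -316471632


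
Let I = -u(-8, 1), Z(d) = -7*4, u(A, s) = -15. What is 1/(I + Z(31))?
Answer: -1/13 ≈ -0.076923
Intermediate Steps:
Z(d) = -28
I = 15 (I = -1*(-15) = 15)
1/(I + Z(31)) = 1/(15 - 28) = 1/(-13) = -1/13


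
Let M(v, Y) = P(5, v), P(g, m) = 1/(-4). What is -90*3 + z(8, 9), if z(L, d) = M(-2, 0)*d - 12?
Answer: -1137/4 ≈ -284.25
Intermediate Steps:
P(g, m) = -¼
M(v, Y) = -¼
z(L, d) = -12 - d/4 (z(L, d) = -d/4 - 12 = -12 - d/4)
-90*3 + z(8, 9) = -90*3 + (-12 - ¼*9) = -270 + (-12 - 9/4) = -270 - 57/4 = -1137/4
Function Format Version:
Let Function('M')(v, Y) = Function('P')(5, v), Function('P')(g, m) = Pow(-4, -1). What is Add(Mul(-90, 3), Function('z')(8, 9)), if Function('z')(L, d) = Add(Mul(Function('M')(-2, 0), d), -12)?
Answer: Rational(-1137, 4) ≈ -284.25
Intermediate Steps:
Function('P')(g, m) = Rational(-1, 4)
Function('M')(v, Y) = Rational(-1, 4)
Function('z')(L, d) = Add(-12, Mul(Rational(-1, 4), d)) (Function('z')(L, d) = Add(Mul(Rational(-1, 4), d), -12) = Add(-12, Mul(Rational(-1, 4), d)))
Add(Mul(-90, 3), Function('z')(8, 9)) = Add(Mul(-90, 3), Add(-12, Mul(Rational(-1, 4), 9))) = Add(-270, Add(-12, Rational(-9, 4))) = Add(-270, Rational(-57, 4)) = Rational(-1137, 4)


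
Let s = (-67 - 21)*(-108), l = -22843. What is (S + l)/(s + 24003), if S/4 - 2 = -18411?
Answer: -96479/33507 ≈ -2.8794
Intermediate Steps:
S = -73636 (S = 8 + 4*(-18411) = 8 - 73644 = -73636)
s = 9504 (s = -88*(-108) = 9504)
(S + l)/(s + 24003) = (-73636 - 22843)/(9504 + 24003) = -96479/33507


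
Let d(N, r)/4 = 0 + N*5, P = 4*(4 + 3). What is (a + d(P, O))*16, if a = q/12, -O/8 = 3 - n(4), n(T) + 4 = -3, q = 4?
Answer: 26896/3 ≈ 8965.3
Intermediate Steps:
n(T) = -7 (n(T) = -4 - 3 = -7)
P = 28 (P = 4*7 = 28)
O = -80 (O = -8*(3 - 1*(-7)) = -8*(3 + 7) = -8*10 = -80)
d(N, r) = 20*N (d(N, r) = 4*(0 + N*5) = 4*(0 + 5*N) = 4*(5*N) = 20*N)
a = ⅓ (a = 4/12 = 4*(1/12) = ⅓ ≈ 0.33333)
(a + d(P, O))*16 = (⅓ + 20*28)*16 = (⅓ + 560)*16 = (1681/3)*16 = 26896/3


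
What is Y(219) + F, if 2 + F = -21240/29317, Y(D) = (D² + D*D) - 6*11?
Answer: 2810130478/29317 ≈ 95853.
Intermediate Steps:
Y(D) = -66 + 2*D² (Y(D) = (D² + D²) - 66 = 2*D² - 66 = -66 + 2*D²)
F = -79874/29317 (F = -2 - 21240/29317 = -79874/29317 ≈ -2.7245)
Y(219) + F = (-66 + 2*219²) - 79874/29317 = (-66 + 2*47961) - 79874/29317 = (-66 + 95922) - 79874/29317 = 95856 - 79874/29317 = 2810130478/29317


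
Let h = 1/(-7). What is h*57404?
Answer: -57404/7 ≈ -8200.6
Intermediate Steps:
h = -1/7 (h = 1*(-1/7) = -1/7 ≈ -0.14286)
h*57404 = -1/7*57404 = -57404/7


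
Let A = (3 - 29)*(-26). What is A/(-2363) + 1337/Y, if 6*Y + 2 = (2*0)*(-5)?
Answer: -9478669/2363 ≈ -4011.3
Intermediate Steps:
Y = -⅓ (Y = -⅓ + ((2*0)*(-5))/6 = -⅓ + (0*(-5))/6 = -⅓ + (⅙)*0 = -⅓ + 0 = -⅓ ≈ -0.33333)
A = 676 (A = -26*(-26) = 676)
A/(-2363) + 1337/Y = 676/(-2363) + 1337/(-⅓) = 676*(-1/2363) + 1337*(-3) = -676/2363 - 4011 = -9478669/2363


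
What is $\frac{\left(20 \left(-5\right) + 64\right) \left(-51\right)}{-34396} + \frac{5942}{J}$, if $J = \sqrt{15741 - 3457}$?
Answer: $- \frac{459}{8599} + \frac{2971 \sqrt{3071}}{3071} \approx 53.559$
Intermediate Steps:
$J = 2 \sqrt{3071}$ ($J = \sqrt{12284} = 2 \sqrt{3071} \approx 110.83$)
$\frac{\left(20 \left(-5\right) + 64\right) \left(-51\right)}{-34396} + \frac{5942}{J} = \frac{\left(20 \left(-5\right) + 64\right) \left(-51\right)}{-34396} + \frac{5942}{2 \sqrt{3071}} = \left(-100 + 64\right) \left(-51\right) \left(- \frac{1}{34396}\right) + 5942 \frac{\sqrt{3071}}{6142} = \left(-36\right) \left(-51\right) \left(- \frac{1}{34396}\right) + \frac{2971 \sqrt{3071}}{3071} = 1836 \left(- \frac{1}{34396}\right) + \frac{2971 \sqrt{3071}}{3071} = - \frac{459}{8599} + \frac{2971 \sqrt{3071}}{3071}$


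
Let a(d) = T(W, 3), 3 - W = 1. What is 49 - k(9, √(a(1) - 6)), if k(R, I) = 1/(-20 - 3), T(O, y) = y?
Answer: 1128/23 ≈ 49.043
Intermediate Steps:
W = 2 (W = 3 - 1*1 = 3 - 1 = 2)
a(d) = 3
k(R, I) = -1/23 (k(R, I) = 1/(-23) = -1/23)
49 - k(9, √(a(1) - 6)) = 49 - 1*(-1/23) = 49 + 1/23 = 1128/23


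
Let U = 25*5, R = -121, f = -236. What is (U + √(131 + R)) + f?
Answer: -111 + √10 ≈ -107.84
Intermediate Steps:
U = 125
(U + √(131 + R)) + f = (125 + √(131 - 121)) - 236 = (125 + √10) - 236 = -111 + √10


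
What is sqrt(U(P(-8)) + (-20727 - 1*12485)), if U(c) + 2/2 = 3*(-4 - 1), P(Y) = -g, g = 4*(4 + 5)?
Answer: 6*I*sqrt(923) ≈ 182.29*I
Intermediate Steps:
g = 36 (g = 4*9 = 36)
P(Y) = -36 (P(Y) = -1*36 = -36)
U(c) = -16 (U(c) = -1 + 3*(-4 - 1) = -1 + 3*(-5) = -1 - 15 = -16)
sqrt(U(P(-8)) + (-20727 - 1*12485)) = sqrt(-16 + (-20727 - 1*12485)) = sqrt(-16 + (-20727 - 12485)) = sqrt(-16 - 33212) = sqrt(-33228) = 6*I*sqrt(923)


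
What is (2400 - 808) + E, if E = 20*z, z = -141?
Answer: -1228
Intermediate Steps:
E = -2820 (E = 20*(-141) = -2820)
(2400 - 808) + E = (2400 - 808) - 2820 = 1592 - 2820 = -1228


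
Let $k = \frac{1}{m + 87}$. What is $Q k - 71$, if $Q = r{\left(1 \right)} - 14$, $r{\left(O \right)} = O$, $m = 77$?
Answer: $- \frac{11657}{164} \approx -71.079$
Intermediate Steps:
$k = \frac{1}{164}$ ($k = \frac{1}{77 + 87} = \frac{1}{164} \approx 0.0060976$)
$Q = -13$ ($Q = 1 - 14 = -13$)
$Q k - 71 = \left(-13\right) \frac{1}{164} - 71 = - \frac{13}{164} - 71 = - \frac{11657}{164}$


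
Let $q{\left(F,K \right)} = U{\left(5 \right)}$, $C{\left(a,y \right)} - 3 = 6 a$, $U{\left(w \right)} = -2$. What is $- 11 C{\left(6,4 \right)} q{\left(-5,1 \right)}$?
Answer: $858$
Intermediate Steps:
$C{\left(a,y \right)} = 3 + 6 a$
$q{\left(F,K \right)} = -2$
$- 11 C{\left(6,4 \right)} q{\left(-5,1 \right)} = - 11 \left(3 + 6 \cdot 6\right) \left(-2\right) = - 11 \left(3 + 36\right) \left(-2\right) = \left(-11\right) 39 \left(-2\right) = \left(-429\right) \left(-2\right) = 858$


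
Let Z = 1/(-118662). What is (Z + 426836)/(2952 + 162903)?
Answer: 50649213431/19680686010 ≈ 2.5735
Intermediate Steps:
Z = -1/118662 ≈ -8.4273e-6
(Z + 426836)/(2952 + 162903) = (-1/118662 + 426836)/(2952 + 162903) = (50649213431/118662)/165855 = (50649213431/118662)*(1/165855) = 50649213431/19680686010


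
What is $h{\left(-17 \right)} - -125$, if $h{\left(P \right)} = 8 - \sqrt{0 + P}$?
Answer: $133 - i \sqrt{17} \approx 133.0 - 4.1231 i$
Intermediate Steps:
$h{\left(P \right)} = 8 - \sqrt{P}$
$h{\left(-17 \right)} - -125 = \left(8 - \sqrt{-17}\right) - -125 = \left(8 - i \sqrt{17}\right) + 125 = 133 - i \sqrt{17}$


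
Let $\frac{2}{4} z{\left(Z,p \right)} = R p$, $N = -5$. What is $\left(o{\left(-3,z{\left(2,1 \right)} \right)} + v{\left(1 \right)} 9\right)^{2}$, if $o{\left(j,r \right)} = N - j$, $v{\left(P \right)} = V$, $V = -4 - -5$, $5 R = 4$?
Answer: $49$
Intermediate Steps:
$R = \frac{4}{5}$ ($R = \frac{1}{5} \cdot 4 = \frac{4}{5} \approx 0.8$)
$V = 1$ ($V = -4 + 5 = 1$)
$z{\left(Z,p \right)} = \frac{8 p}{5}$ ($z{\left(Z,p \right)} = 2 \frac{4 p}{5} = \frac{8 p}{5}$)
$v{\left(P \right)} = 1$
$o{\left(j,r \right)} = -5 - j$
$\left(o{\left(-3,z{\left(2,1 \right)} \right)} + v{\left(1 \right)} 9\right)^{2} = \left(\left(-5 - -3\right) + 1 \cdot 9\right)^{2} = \left(\left(-5 + 3\right) + 9\right)^{2} = \left(-2 + 9\right)^{2} = 7^{2} = 49$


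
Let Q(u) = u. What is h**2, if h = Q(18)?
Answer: 324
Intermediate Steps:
h = 18
h**2 = 18**2 = 324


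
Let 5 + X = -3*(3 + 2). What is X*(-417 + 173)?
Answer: 4880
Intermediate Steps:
X = -20 (X = -5 - 3*(3 + 2) = -5 - 3*5 = -5 - 15 = -20)
X*(-417 + 173) = -20*(-417 + 173) = -20*(-244) = 4880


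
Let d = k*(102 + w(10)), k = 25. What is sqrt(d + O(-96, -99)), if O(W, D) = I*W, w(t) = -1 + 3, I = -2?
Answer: 2*sqrt(698) ≈ 52.839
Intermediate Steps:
w(t) = 2
O(W, D) = -2*W
d = 2600 (d = 25*(102 + 2) = 25*104 = 2600)
sqrt(d + O(-96, -99)) = sqrt(2600 - 2*(-96)) = sqrt(2600 + 192) = sqrt(2792) = 2*sqrt(698)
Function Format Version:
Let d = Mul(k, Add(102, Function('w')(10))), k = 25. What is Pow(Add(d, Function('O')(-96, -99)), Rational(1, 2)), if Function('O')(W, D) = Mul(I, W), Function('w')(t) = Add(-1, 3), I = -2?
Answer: Mul(2, Pow(698, Rational(1, 2))) ≈ 52.839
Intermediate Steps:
Function('w')(t) = 2
Function('O')(W, D) = Mul(-2, W)
d = 2600 (d = Mul(25, Add(102, 2)) = Mul(25, 104) = 2600)
Pow(Add(d, Function('O')(-96, -99)), Rational(1, 2)) = Pow(Add(2600, Mul(-2, -96)), Rational(1, 2)) = Pow(Add(2600, 192), Rational(1, 2)) = Pow(2792, Rational(1, 2)) = Mul(2, Pow(698, Rational(1, 2)))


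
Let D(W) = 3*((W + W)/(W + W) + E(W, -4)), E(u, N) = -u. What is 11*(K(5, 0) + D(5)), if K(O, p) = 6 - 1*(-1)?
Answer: -55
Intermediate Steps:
K(O, p) = 7 (K(O, p) = 6 + 1 = 7)
D(W) = 3 - 3*W (D(W) = 3*((W + W)/(W + W) - W) = 3*((2*W)/((2*W)) - W) = 3*((2*W)*(1/(2*W)) - W) = 3*(1 - W) = 3 - 3*W)
11*(K(5, 0) + D(5)) = 11*(7 + (3 - 3*5)) = 11*(7 + (3 - 15)) = 11*(7 - 12) = 11*(-5) = -55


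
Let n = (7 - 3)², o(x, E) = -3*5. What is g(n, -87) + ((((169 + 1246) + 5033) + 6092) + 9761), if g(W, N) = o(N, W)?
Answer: 22286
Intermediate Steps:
o(x, E) = -15
n = 16 (n = 4² = 16)
g(W, N) = -15
g(n, -87) + ((((169 + 1246) + 5033) + 6092) + 9761) = -15 + ((((169 + 1246) + 5033) + 6092) + 9761) = -15 + (((1415 + 5033) + 6092) + 9761) = -15 + ((6448 + 6092) + 9761) = -15 + (12540 + 9761) = -15 + 22301 = 22286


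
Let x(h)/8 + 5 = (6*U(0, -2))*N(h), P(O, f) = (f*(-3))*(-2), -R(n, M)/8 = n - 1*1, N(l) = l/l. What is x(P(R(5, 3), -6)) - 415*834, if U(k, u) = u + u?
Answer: -346342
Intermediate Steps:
U(k, u) = 2*u
N(l) = 1
R(n, M) = 8 - 8*n (R(n, M) = -8*(n - 1*1) = -8*(n - 1) = -8*(-1 + n) = 8 - 8*n)
P(O, f) = 6*f (P(O, f) = -3*f*(-2) = 6*f)
x(h) = -232 (x(h) = -40 + 8*((6*(2*(-2)))*1) = -40 + 8*((6*(-4))*1) = -40 + 8*(-24*1) = -40 + 8*(-24) = -40 - 192 = -232)
x(P(R(5, 3), -6)) - 415*834 = -232 - 415*834 = -232 - 346110 = -346342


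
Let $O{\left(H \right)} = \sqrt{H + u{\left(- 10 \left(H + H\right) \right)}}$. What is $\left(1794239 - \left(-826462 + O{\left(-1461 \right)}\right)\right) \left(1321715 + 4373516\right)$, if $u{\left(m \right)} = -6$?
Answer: $14925497576931 - 17085693 i \sqrt{163} \approx 1.4925 \cdot 10^{13} - 2.1814 \cdot 10^{8} i$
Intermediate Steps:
$O{\left(H \right)} = \sqrt{-6 + H}$ ($O{\left(H \right)} = \sqrt{H - 6} = \sqrt{-6 + H}$)
$\left(1794239 - \left(-826462 + O{\left(-1461 \right)}\right)\right) \left(1321715 + 4373516\right) = \left(1794239 + \left(826462 - \sqrt{-6 - 1461}\right)\right) \left(1321715 + 4373516\right) = \left(1794239 + \left(826462 - \sqrt{-1467}\right)\right) 5695231 = \left(1794239 + \left(826462 - 3 i \sqrt{163}\right)\right) 5695231 = \left(2620701 - 3 i \sqrt{163}\right) 5695231 = 14925497576931 - 17085693 i \sqrt{163}$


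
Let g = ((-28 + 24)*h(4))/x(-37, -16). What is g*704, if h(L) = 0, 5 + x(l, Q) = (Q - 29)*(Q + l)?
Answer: 0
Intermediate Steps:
x(l, Q) = -5 + (-29 + Q)*(Q + l) (x(l, Q) = -5 + (Q - 29)*(Q + l) = -5 + (-29 + Q)*(Q + l))
g = 0 (g = ((-28 + 24)*0)/(-5 + (-16)² - 29*(-16) - 29*(-37) - 16*(-37)) = (-4*0)/(-5 + 256 + 464 + 1073 + 592) = 0/2380 = 0*(1/2380) = 0)
g*704 = 0*704 = 0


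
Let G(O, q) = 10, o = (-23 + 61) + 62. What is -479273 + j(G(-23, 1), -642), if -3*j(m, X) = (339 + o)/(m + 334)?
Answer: -494610175/1032 ≈ -4.7927e+5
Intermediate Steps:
o = 100 (o = 38 + 62 = 100)
j(m, X) = -439/(3*(334 + m)) (j(m, X) = -(339 + 100)/(3*(m + 334)) = -439/(3*(334 + m)))
-479273 + j(G(-23, 1), -642) = -479273 - 439/(1002 + 3*10) = -479273 - 439/(1002 + 30) = -479273 - 439/1032 = -494610175/1032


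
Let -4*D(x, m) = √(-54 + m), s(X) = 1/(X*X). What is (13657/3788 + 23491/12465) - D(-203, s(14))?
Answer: 259218413/47217420 + I*√10583/56 ≈ 5.4899 + 1.837*I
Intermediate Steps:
s(X) = X⁻²
D(x, m) = -√(-54 + m)/4
(13657/3788 + 23491/12465) - D(-203, s(14)) = (13657/3788 + 23491/12465) - (-1)*√(-54 + 14⁻²)/4 = (13657*(1/3788) + 23491*(1/12465)) - (-1)*√(-54 + 1/196)/4 = (13657/3788 + 23491/12465) - (-1)*√(-10583/196)/4 = 259218413/47217420 - (-1)*I*√10583/14/4 = 259218413/47217420 - (-1)*I*√10583/56 = 259218413/47217420 + I*√10583/56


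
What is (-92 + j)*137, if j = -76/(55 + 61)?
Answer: -368119/29 ≈ -12694.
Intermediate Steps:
j = -19/29 (j = -76/116 = -76*1/116 = -19/29 ≈ -0.65517)
(-92 + j)*137 = (-92 - 19/29)*137 = -2687/29*137 = -368119/29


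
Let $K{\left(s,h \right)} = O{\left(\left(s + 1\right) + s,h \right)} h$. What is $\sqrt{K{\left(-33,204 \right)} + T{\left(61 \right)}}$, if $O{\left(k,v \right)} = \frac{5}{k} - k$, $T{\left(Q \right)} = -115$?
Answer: $\frac{\sqrt{2218853}}{13} \approx 114.58$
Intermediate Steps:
$O{\left(k,v \right)} = - k + \frac{5}{k}$
$K{\left(s,h \right)} = h \left(-1 - 2 s + \frac{5}{1 + 2 s}\right)$ ($K{\left(s,h \right)} = \left(- (\left(s + 1\right) + s) + \frac{5}{\left(s + 1\right) + s}\right) h = \left(- (\left(1 + s\right) + s) + \frac{5}{\left(1 + s\right) + s}\right) h = \left(- (1 + 2 s) + \frac{5}{1 + 2 s}\right) h = \left(\left(-1 - 2 s\right) + \frac{5}{1 + 2 s}\right) h = \left(-1 - 2 s + \frac{5}{1 + 2 s}\right) h = h \left(-1 - 2 s + \frac{5}{1 + 2 s}\right)$)
$\sqrt{K{\left(-33,204 \right)} + T{\left(61 \right)}} = \sqrt{4 \cdot 204 \frac{1}{1 + 2 \left(-33\right)} \left(1 - -33 - \left(-33\right)^{2}\right) - 115} = \sqrt{4 \cdot 204 \frac{1}{1 - 66} \left(1 + 33 - 1089\right) - 115} = \sqrt{4 \cdot 204 \frac{1}{-65} \left(1 + 33 - 1089\right) - 115} = \sqrt{4 \cdot 204 \left(- \frac{1}{65}\right) \left(-1055\right) - 115} = \sqrt{\frac{172176}{13} - 115} = \sqrt{\frac{170681}{13}} = \frac{\sqrt{2218853}}{13}$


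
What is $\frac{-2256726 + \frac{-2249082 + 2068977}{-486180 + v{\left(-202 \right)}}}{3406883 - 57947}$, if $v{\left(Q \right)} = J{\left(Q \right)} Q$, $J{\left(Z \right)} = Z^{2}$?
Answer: $- \frac{6566010434261}{9743827527456} \approx -0.67386$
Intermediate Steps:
$v{\left(Q \right)} = Q^{3}$ ($v{\left(Q \right)} = Q^{2} Q = Q^{3}$)
$\frac{-2256726 + \frac{-2249082 + 2068977}{-486180 + v{\left(-202 \right)}}}{3406883 - 57947} = \frac{-2256726 + \frac{-2249082 + 2068977}{-486180 + \left(-202\right)^{3}}}{3406883 - 57947} = \frac{-2256726 - \frac{180105}{-486180 - 8242408}}{3406883 + \left(-401141 + 343194\right)} = \frac{-2256726 - \frac{180105}{-8728588}}{3406883 - 57947} = \frac{-2256726 - - \frac{180105}{8728588}}{3348936} = \left(-2256726 + \frac{180105}{8728588}\right) \frac{1}{3348936} = \left(- \frac{19698031302783}{8728588}\right) \frac{1}{3348936} = - \frac{6566010434261}{9743827527456}$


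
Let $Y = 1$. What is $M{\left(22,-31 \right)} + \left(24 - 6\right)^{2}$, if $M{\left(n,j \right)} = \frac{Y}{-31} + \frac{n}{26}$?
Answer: $\frac{130900}{403} \approx 324.81$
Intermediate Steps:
$M{\left(n,j \right)} = - \frac{1}{31} + \frac{n}{26}$ ($M{\left(n,j \right)} = 1 \frac{1}{-31} + \frac{n}{26} = 1 \left(- \frac{1}{31}\right) + n \frac{1}{26} = - \frac{1}{31} + \frac{n}{26}$)
$M{\left(22,-31 \right)} + \left(24 - 6\right)^{2} = \left(- \frac{1}{31} + \frac{1}{26} \cdot 22\right) + \left(24 - 6\right)^{2} = \left(- \frac{1}{31} + \frac{11}{13}\right) + 18^{2} = \frac{328}{403} + 324 = \frac{130900}{403}$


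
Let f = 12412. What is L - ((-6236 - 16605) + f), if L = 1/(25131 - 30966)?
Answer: 60853214/5835 ≈ 10429.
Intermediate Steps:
L = -1/5835 (L = 1/(-5835) = -1/5835 ≈ -0.00017138)
L - ((-6236 - 16605) + f) = -1/5835 - ((-6236 - 16605) + 12412) = -1/5835 - (-22841 + 12412) = -1/5835 - 1*(-10429) = -1/5835 + 10429 = 60853214/5835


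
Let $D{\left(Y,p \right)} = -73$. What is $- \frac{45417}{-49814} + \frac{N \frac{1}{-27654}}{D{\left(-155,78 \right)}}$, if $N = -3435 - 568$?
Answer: $\frac{22871449993}{25140403497} \approx 0.90975$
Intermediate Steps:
$N = -4003$ ($N = -3435 - 568 = -4003$)
$- \frac{45417}{-49814} + \frac{N \frac{1}{-27654}}{D{\left(-155,78 \right)}} = - \frac{45417}{-49814} + \frac{\left(-4003\right) \frac{1}{-27654}}{-73} = \left(-45417\right) \left(- \frac{1}{49814}\right) + \left(-4003\right) \left(- \frac{1}{27654}\right) \left(- \frac{1}{73}\right) = \frac{45417}{49814} + \frac{4003}{27654} \left(- \frac{1}{73}\right) = \frac{45417}{49814} - \frac{4003}{2018742} = \frac{22871449993}{25140403497}$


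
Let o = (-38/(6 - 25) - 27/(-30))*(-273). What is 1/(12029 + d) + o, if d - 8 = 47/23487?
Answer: -559559777163/706782665 ≈ -791.70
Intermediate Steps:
o = -7917/10 (o = (-38/(-19) - 27*(-1/30))*(-273) = (-38*(-1/19) + 9/10)*(-273) = (2 + 9/10)*(-273) = (29/10)*(-273) = -7917/10 ≈ -791.70)
d = 187943/23487 (d = 8 + 47/23487 = 187943/23487 ≈ 8.0020)
1/(12029 + d) + o = 1/(12029 + 187943/23487) - 7917/10 = 1/(282713066/23487) - 7917/10 = 23487/282713066 - 7917/10 = -559559777163/706782665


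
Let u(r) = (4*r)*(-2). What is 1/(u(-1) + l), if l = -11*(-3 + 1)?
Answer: 1/30 ≈ 0.033333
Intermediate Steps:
u(r) = -8*r
l = 22 (l = -11*(-2) = 22)
1/(u(-1) + l) = 1/(-8*(-1) + 22) = 1/(8 + 22) = 1/30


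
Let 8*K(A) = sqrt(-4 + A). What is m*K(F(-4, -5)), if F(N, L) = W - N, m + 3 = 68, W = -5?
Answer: 65*I*sqrt(5)/8 ≈ 18.168*I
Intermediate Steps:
m = 65 (m = -3 + 68 = 65)
F(N, L) = -5 - N
K(A) = sqrt(-4 + A)/8
m*K(F(-4, -5)) = 65*(sqrt(-4 + (-5 - 1*(-4)))/8) = 65*(sqrt(-4 + (-5 + 4))/8) = 65*(sqrt(-4 - 1)/8) = 65*(sqrt(-5)/8) = 65*((I*sqrt(5))/8) = 65*(I*sqrt(5)/8) = 65*I*sqrt(5)/8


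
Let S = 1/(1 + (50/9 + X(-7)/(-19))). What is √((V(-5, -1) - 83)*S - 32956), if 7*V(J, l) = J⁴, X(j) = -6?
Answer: 2*I*√22294321126/1645 ≈ 181.54*I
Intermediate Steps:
V(J, l) = J⁴/7
S = 171/1175 (S = 1/(1 + (50/9 - 6/(-19))) = 1/(1 + (50*(⅑) - 6*(-1/19))) = 1/(1 + (50/9 + 6/19)) = 1/(1 + 1004/171) = 1/(1175/171) = 171/1175 ≈ 0.14553)
√((V(-5, -1) - 83)*S - 32956) = √(((⅐)*(-5)⁴ - 83)*(171/1175) - 32956) = √(((⅐)*625 - 83)*(171/1175) - 32956) = √((625/7 - 83)*(171/1175) - 32956) = √((44/7)*(171/1175) - 32956) = √(7524/8225 - 32956) = √(-271055576/8225) = 2*I*√22294321126/1645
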